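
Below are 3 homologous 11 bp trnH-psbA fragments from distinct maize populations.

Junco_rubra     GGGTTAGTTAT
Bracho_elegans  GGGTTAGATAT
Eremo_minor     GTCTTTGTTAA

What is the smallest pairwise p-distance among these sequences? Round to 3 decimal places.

Pairwise Hamming distances:
  Junco_rubra vs Bracho_elegans: 1
  Junco_rubra vs Eremo_minor: 4
  Bracho_elegans vs Eremo_minor: 5
The smallest is 1 mismatch, between Junco_rubra and Bracho_elegans; p = 1/11 = 0.091.

0.091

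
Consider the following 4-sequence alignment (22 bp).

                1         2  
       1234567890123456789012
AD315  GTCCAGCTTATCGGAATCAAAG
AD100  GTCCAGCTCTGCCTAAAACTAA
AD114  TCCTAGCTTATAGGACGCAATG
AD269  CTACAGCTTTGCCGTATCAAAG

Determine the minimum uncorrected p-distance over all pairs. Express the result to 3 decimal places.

Pairwise Hamming distances:
  AD315 vs AD100: 10
  AD315 vs AD114: 7
  AD315 vs AD269: 6
  AD100 vs AD114: 16
  AD100 vs AD269: 10
  AD114 vs AD269: 12
The smallest is 6 mismatches, between AD315 and AD269; p = 6/22 = 0.273.

0.273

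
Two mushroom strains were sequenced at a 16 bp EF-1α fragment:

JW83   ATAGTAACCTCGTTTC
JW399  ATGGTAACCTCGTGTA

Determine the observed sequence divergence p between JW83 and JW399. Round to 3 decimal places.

0.188

The sequences differ at positions 3 (A/G), 14 (T/G), 16 (C/A).
There are 3 differences over 16 sites, so p = 3/16 = 0.188.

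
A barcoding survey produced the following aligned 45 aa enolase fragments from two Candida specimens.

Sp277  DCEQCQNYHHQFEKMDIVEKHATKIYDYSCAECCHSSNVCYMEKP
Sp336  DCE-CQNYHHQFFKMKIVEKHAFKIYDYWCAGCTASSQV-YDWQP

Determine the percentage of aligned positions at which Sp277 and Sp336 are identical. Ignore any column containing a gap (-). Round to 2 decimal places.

74.42%

Excluding the 2 gap columns leaves 43 comparable sites.
Mismatches occur at site 13 (E/F), site 16 (D/K), site 23 (T/F), site 29 (S/W), site 32 (E/G), site 34 (C/T), site 35 (H/A), site 38 (N/Q), site 42 (M/D), site 43 (E/W), site 44 (K/Q).
32 of the 43 comparable sites match, so the percent identity is 32/43 × 100 = 74.42%.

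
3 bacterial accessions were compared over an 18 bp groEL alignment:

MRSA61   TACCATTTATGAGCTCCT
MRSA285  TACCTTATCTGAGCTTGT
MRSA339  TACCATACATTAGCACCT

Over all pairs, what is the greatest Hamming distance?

7

Pairwise Hamming distances:
  MRSA61 vs MRSA285: 5
  MRSA61 vs MRSA339: 4
  MRSA285 vs MRSA339: 7
The largest is 7, between MRSA285 and MRSA339.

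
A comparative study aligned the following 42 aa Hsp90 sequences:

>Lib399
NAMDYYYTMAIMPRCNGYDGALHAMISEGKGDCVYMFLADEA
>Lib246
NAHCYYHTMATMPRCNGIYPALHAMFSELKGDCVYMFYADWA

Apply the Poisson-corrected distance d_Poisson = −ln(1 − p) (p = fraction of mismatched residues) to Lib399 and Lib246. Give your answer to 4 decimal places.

The sequences differ at positions 3 (M/H), 4 (D/C), 7 (Y/H), 11 (I/T), 18 (Y/I), 19 (D/Y), 20 (G/P), 26 (I/F), 29 (G/L), 38 (L/Y), 41 (E/W).
p = 11/42 = 0.261905.
d = −ln(1 − 0.261905) = −ln(0.738095) = 0.3037.

0.3037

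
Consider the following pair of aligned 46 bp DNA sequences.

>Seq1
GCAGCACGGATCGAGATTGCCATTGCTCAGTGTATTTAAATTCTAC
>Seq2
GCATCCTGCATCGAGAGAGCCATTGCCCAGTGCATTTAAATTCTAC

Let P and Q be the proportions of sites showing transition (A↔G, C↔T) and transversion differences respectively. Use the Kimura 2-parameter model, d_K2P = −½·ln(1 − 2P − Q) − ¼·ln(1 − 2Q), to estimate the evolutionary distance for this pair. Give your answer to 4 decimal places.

The sequences differ at positions 4 (G/T, transversion), 6 (A/C, transversion), 7 (C/T, transition), 9 (G/C, transversion), 17 (T/G, transversion), 18 (T/A, transversion), 27 (T/C, transition), 33 (T/C, transition).
Of the 8 differences, 3 transitions and 5 transversions over 46 sites: P = 3/46 = 0.065217, Q = 5/46 = 0.108696.
d = −0.5·ln(0.760870) − 0.25·ln(0.782608) = −0.5·(-0.273293) − 0.25·(-0.245123) = 0.1979.

0.1979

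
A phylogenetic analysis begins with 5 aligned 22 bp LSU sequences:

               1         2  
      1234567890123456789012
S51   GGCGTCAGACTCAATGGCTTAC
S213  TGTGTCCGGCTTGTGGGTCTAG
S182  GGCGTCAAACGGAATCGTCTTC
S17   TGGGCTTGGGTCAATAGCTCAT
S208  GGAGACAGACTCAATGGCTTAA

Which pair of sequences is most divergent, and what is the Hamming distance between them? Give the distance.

Pairwise Hamming distances:
  S51 vs S213: 11
  S51 vs S182: 7
  S51 vs S17: 10
  S51 vs S208: 3
  S213 vs S182: 13
  S213 vs S17: 14
  S213 vs S208: 12
  S182 vs S17: 16
  S182 vs S208: 10
  S17 vs S208: 10
The largest is 16, between S182 and S17.

16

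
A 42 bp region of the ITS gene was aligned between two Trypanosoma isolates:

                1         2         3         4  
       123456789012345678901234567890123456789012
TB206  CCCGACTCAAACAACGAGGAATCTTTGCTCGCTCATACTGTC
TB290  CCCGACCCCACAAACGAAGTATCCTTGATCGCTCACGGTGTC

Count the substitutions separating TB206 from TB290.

Differing sites — 7:T/C; 9:A/C; 11:A/C; 12:C/A; 18:G/A; 20:A/T; 24:T/C; 28:C/A; 36:T/C; 37:A/G; 38:C/G.
That gives 11 mismatches out of 42 aligned sites, so the Hamming distance is 11.

11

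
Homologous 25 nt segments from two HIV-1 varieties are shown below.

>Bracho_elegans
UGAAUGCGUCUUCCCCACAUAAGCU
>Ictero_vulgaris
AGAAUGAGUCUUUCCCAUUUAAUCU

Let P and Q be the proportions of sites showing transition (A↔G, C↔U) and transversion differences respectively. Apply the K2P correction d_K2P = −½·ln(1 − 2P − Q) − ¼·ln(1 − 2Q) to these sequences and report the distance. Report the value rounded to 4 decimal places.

0.2892

The sequences differ at positions 1 (U/A, transversion), 7 (C/A, transversion), 13 (C/U, transition), 18 (C/U, transition), 19 (A/U, transversion), 23 (G/U, transversion).
Of the 6 differences, 2 transitions and 4 transversions over 25 sites: P = 2/25 = 0.080000, Q = 4/25 = 0.160000.
d = −0.5·ln(0.680000) − 0.25·ln(0.680000) = −0.5·(-0.385662) − 0.25·(-0.385662) = 0.2892.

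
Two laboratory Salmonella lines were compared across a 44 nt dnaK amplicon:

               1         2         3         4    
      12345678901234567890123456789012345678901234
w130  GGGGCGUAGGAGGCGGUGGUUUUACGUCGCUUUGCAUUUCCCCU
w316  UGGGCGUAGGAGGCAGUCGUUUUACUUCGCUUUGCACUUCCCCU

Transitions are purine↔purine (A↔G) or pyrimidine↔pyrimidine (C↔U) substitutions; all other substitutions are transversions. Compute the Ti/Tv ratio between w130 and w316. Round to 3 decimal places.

Differing sites — 1:G/U (Tv); 15:G/A (Ti); 18:G/C (Tv); 26:G/U (Tv); 37:U/C (Ti).
Of the 5 differences, 2 transitions and 3 transversions, so Ti/Tv = 2/3 = 0.667.

0.667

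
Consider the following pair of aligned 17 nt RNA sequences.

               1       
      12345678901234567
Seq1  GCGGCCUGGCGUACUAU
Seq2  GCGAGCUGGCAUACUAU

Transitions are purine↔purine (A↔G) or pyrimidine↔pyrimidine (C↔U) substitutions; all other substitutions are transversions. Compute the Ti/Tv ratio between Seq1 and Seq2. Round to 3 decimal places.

Mismatches occur at site 4 (G/A, transition), site 5 (C/G, transversion), site 11 (G/A, transition).
Of the 3 differences, 2 transitions and 1 transversion, so Ti/Tv = 2/1 = 2.000.

2.000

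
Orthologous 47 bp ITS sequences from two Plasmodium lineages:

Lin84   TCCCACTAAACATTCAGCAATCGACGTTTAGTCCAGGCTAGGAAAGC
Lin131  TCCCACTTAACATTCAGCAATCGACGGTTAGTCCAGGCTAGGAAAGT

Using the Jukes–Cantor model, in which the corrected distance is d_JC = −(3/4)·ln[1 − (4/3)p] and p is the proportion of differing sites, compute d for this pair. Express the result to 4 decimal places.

Differing sites — 8:A/T; 27:T/G; 47:C/T.
p = 3/47 = 0.063830.
d = −0.75 · ln(1 − (4/3)·0.063830) = −0.75 · ln(0.914893) = −0.75 · (-0.088948) = 0.0667.

0.0667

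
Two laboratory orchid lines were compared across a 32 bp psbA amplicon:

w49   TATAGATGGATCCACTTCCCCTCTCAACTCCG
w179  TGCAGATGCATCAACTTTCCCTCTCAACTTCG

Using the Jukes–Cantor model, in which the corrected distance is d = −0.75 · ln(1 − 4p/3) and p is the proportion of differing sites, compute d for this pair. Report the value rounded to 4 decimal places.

0.2158

Differing sites — 2:A/G; 3:T/C; 9:G/C; 13:C/A; 18:C/T; 30:C/T.
p = 6/32 = 0.187500.
d = −0.75 · ln(1 − (4/3)·0.187500) = −0.75 · ln(0.750000) = −0.75 · (-0.287682) = 0.2158.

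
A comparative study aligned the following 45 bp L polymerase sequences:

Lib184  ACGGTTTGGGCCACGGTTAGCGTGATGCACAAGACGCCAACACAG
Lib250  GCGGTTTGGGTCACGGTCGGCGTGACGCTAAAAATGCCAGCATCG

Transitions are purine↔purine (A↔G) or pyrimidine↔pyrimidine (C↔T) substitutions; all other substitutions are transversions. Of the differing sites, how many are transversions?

3

The sequences differ at positions 1 (A/G, transition), 11 (C/T, transition), 18 (T/C, transition), 19 (A/G, transition), 26 (T/C, transition), 29 (A/T, transversion), 30 (C/A, transversion), 33 (G/A, transition), 35 (C/T, transition), 40 (A/G, transition), 43 (C/T, transition), 44 (A/C, transversion).
Of the 12 differences, 9 transitions and 3 transversions, so the answer is 3.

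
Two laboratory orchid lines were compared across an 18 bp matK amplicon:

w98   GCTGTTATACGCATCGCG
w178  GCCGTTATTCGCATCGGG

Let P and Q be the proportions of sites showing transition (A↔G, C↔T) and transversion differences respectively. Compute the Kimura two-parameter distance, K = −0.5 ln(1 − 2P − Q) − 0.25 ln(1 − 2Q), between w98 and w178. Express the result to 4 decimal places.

Differing sites — 3:T/C (Ti); 9:A/T (Tv); 17:C/G (Tv).
Of the 3 differences, 1 transition and 2 transversions over 18 sites: P = 1/18 = 0.055556, Q = 2/18 = 0.111111.
d = −0.5·ln(0.777777) − 0.25·ln(0.777778) = −0.5·(-0.251315) − 0.25·(-0.251314) = 0.1885.

0.1885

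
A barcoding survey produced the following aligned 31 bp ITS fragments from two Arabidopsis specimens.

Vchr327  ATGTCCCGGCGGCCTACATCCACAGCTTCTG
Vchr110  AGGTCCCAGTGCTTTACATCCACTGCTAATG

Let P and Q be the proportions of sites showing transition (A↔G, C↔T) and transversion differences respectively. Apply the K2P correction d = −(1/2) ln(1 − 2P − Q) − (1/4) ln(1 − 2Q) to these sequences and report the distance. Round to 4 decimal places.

0.3692

Differing sites — 2:T/G (Tv); 8:G/A (Ti); 10:C/T (Ti); 12:G/C (Tv); 13:C/T (Ti); 14:C/T (Ti); 24:A/T (Tv); 28:T/A (Tv); 29:C/A (Tv).
Of the 9 differences, 4 transitions and 5 transversions over 31 sites: P = 4/31 = 0.129032, Q = 5/31 = 0.161290.
d = −0.5·ln(0.580646) − 0.25·ln(0.677420) = −0.5·(-0.543614) − 0.25·(-0.389464) = 0.3692.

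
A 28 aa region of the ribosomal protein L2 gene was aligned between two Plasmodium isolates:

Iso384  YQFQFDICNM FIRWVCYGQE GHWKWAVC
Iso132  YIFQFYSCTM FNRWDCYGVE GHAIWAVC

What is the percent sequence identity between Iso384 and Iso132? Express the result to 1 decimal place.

Mismatches occur at site 2 (Q/I), site 6 (D/Y), site 7 (I/S), site 9 (N/T), site 12 (I/N), site 15 (V/D), site 19 (Q/V), site 23 (W/A), site 24 (K/I).
19 of the 28 sites match, so the percent identity is 19/28 × 100 = 67.9%.

67.9%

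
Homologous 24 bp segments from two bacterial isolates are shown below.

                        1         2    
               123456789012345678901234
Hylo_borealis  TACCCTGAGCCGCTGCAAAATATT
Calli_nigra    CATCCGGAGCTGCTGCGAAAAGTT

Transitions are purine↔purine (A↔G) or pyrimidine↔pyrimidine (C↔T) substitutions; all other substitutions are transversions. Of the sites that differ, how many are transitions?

5

Differing sites — 1:T/C (Ti); 3:C/T (Ti); 6:T/G (Tv); 11:C/T (Ti); 17:A/G (Ti); 21:T/A (Tv); 22:A/G (Ti).
Of the 7 differences, 5 transitions and 2 transversions, so the answer is 5.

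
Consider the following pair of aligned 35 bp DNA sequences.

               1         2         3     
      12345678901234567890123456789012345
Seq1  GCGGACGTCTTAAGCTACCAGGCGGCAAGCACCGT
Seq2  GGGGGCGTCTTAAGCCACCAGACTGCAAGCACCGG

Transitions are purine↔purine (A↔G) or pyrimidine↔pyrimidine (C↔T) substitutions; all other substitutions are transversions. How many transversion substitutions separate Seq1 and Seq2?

The sequences differ at positions 2 (C/G, transversion), 5 (A/G, transition), 16 (T/C, transition), 22 (G/A, transition), 24 (G/T, transversion), 35 (T/G, transversion).
Of the 6 differences, 3 transitions and 3 transversions, so the answer is 3.

3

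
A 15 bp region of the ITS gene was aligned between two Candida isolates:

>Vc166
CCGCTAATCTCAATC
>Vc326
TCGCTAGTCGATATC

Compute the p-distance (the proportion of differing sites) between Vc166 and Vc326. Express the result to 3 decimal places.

Differing sites — 1:C/T; 7:A/G; 10:T/G; 11:C/A; 12:A/T.
There are 5 differences over 15 sites, so p = 5/15 = 0.333.

0.333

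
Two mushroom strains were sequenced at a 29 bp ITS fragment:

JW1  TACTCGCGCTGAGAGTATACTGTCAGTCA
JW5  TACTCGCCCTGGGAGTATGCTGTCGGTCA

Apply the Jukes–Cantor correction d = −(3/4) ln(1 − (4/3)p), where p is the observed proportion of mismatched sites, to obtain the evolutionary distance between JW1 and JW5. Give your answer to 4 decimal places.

Differing sites — 8:G/C; 12:A/G; 19:A/G; 25:A/G.
p = 4/29 = 0.137931.
d = −0.75 · ln(1 − (4/3)·0.137931) = −0.75 · ln(0.816092) = −0.75 · (-0.203228) = 0.1524.

0.1524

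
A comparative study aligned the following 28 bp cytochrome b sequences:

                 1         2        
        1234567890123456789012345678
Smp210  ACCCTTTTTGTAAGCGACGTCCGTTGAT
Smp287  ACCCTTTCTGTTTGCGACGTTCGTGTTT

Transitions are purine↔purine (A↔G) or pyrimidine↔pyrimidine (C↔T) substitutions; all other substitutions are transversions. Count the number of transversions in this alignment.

Mismatches occur at site 8 (T/C, transition), site 12 (A/T, transversion), site 13 (A/T, transversion), site 21 (C/T, transition), site 25 (T/G, transversion), site 26 (G/T, transversion), site 27 (A/T, transversion).
Of the 7 differences, 2 transitions and 5 transversions, so the answer is 5.

5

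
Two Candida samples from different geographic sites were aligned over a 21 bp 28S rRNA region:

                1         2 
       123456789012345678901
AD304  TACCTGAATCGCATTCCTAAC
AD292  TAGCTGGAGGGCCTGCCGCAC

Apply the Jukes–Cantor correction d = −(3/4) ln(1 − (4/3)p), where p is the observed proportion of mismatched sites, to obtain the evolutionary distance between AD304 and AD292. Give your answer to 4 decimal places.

0.5319

Differing sites — 3:C/G; 7:A/G; 9:T/G; 10:C/G; 13:A/C; 15:T/G; 18:T/G; 19:A/C.
p = 8/21 = 0.380952.
d = −0.75 · ln(1 − (4/3)·0.380952) = −0.75 · ln(0.492064) = −0.75 · (-0.709146) = 0.5319.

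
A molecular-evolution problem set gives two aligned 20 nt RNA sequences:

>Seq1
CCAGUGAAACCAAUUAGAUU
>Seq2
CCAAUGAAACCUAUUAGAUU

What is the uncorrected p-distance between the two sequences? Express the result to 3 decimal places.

0.100

Differing sites — 4:G/A; 12:A/U.
There are 2 differences over 20 sites, so p = 2/20 = 0.100.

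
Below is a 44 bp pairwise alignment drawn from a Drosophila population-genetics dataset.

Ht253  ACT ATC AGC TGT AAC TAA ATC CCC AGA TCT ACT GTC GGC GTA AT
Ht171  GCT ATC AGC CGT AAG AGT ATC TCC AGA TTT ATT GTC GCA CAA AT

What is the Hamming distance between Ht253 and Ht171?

13

The sequences differ at positions 1 (A/G), 10 (T/C), 15 (C/G), 16 (T/A), 17 (A/G), 18 (A/T), 22 (C/T), 29 (C/T), 32 (C/T), 38 (G/C), 39 (C/A), 40 (G/C), 41 (T/A).
That gives 13 mismatches out of 44 aligned sites, so the Hamming distance is 13.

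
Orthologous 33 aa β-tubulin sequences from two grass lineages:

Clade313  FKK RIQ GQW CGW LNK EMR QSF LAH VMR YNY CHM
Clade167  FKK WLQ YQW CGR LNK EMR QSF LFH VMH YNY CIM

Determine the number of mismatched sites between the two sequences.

7

Differing sites — 4:R/W; 5:I/L; 7:G/Y; 12:W/R; 23:A/F; 27:R/H; 32:H/I.
That gives 7 mismatches out of 33 aligned sites, so the Hamming distance is 7.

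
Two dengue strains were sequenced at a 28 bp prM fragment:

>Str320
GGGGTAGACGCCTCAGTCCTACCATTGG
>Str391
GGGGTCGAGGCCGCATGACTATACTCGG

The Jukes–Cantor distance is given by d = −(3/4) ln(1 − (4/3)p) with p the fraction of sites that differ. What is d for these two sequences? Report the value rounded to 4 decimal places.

0.4850

The sequences differ at positions 6 (A/C), 9 (C/G), 13 (T/G), 16 (G/T), 17 (T/G), 18 (C/A), 22 (C/T), 23 (C/A), 24 (A/C), 26 (T/C).
p = 10/28 = 0.357143.
d = −0.75 · ln(1 − (4/3)·0.357143) = −0.75 · ln(0.523809) = −0.75 · (-0.646628) = 0.4850.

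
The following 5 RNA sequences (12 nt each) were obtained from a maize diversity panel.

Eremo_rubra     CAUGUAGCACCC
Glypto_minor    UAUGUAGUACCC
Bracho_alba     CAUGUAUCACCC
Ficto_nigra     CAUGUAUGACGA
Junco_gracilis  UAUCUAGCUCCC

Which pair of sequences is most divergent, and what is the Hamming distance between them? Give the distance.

7

Pairwise Hamming distances:
  Eremo_rubra vs Glypto_minor: 2
  Eremo_rubra vs Bracho_alba: 1
  Eremo_rubra vs Ficto_nigra: 4
  Eremo_rubra vs Junco_gracilis: 3
  Glypto_minor vs Bracho_alba: 3
  Glypto_minor vs Ficto_nigra: 5
  Glypto_minor vs Junco_gracilis: 3
  Bracho_alba vs Ficto_nigra: 3
  Bracho_alba vs Junco_gracilis: 4
  Ficto_nigra vs Junco_gracilis: 7
The largest is 7, between Ficto_nigra and Junco_gracilis.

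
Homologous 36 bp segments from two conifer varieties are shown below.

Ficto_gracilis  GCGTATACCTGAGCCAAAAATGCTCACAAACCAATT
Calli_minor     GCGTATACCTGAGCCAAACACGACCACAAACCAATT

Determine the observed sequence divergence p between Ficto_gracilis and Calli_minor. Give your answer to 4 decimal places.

Mismatches occur at site 19 (A→C), site 21 (T→C), site 23 (C→A), site 24 (T→C).
There are 4 differences over 36 sites, so p = 4/36 = 0.1111.

0.1111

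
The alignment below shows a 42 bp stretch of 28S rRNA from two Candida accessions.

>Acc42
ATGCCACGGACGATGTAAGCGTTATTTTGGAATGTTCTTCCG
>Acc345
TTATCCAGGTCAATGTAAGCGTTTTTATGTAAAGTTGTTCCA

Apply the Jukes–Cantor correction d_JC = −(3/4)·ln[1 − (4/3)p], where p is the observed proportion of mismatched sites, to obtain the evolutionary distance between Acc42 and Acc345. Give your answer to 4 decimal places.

0.3992

Mismatches occur at site 1 (A→T), site 3 (G→A), site 4 (C→T), site 6 (A→C), site 7 (C→A), site 10 (A→T), site 12 (G→A), site 24 (A→T), site 27 (T→A), site 30 (G→T), site 33 (T→A), site 37 (C→G), site 42 (G→A).
p = 13/42 = 0.309524.
d = −0.75 · ln(1 − (4/3)·0.309524) = −0.75 · ln(0.587301) = −0.75 · (-0.532218) = 0.3992.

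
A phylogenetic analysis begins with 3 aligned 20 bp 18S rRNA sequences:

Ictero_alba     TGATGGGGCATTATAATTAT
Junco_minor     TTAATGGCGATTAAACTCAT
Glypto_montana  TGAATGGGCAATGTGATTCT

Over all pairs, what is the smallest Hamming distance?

Pairwise Hamming distances:
  Ictero_alba vs Junco_minor: 8
  Ictero_alba vs Glypto_montana: 6
  Junco_minor vs Glypto_montana: 10
The smallest is 6, between Ictero_alba and Glypto_montana.

6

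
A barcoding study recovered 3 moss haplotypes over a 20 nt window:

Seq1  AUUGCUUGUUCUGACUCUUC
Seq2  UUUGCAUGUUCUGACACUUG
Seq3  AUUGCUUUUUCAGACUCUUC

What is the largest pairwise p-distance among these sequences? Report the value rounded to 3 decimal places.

Pairwise Hamming distances:
  Seq1 vs Seq2: 4
  Seq1 vs Seq3: 2
  Seq2 vs Seq3: 6
The largest is 6 mismatches, between Seq2 and Seq3; p = 6/20 = 0.300.

0.300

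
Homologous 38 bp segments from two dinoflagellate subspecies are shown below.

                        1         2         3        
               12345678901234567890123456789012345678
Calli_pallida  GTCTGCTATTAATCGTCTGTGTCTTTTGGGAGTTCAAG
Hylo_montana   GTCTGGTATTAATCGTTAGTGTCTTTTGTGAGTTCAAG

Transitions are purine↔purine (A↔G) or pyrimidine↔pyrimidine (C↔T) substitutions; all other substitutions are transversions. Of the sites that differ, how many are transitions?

The sequences differ at positions 6 (C/G, transversion), 17 (C/T, transition), 18 (T/A, transversion), 29 (G/T, transversion).
Of the 4 differences, 1 transition and 3 transversions, so the answer is 1.

1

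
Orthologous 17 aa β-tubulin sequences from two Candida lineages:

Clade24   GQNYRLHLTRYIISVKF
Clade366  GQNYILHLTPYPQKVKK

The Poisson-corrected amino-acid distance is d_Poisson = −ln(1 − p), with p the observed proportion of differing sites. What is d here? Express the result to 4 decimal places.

0.4353

Differing sites — 5:R/I; 10:R/P; 12:I/P; 13:I/Q; 14:S/K; 17:F/K.
p = 6/17 = 0.352941.
d = −ln(1 − 0.352941) = −ln(0.647059) = 0.4353.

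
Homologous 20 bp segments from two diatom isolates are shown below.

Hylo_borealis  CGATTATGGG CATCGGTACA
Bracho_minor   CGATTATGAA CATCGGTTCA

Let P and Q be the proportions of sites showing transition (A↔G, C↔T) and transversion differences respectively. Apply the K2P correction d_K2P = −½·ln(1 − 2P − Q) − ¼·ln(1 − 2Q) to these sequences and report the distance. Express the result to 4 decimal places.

Differing sites — 9:G/A (Ti); 10:G/A (Ti); 18:A/T (Tv).
Of the 3 differences, 2 transitions and 1 transversion over 20 sites: P = 2/20 = 0.100000, Q = 1/20 = 0.050000.
d = −0.5·ln(0.750000) − 0.25·ln(0.900000) = −0.5·(-0.287682) − 0.25·(-0.105361) = 0.1702.

0.1702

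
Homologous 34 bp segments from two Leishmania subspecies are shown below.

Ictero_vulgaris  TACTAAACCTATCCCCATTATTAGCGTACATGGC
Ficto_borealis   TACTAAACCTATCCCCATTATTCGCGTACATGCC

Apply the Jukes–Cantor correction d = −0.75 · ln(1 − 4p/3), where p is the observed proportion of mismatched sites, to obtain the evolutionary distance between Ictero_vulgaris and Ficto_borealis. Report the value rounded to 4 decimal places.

Differing sites — 23:A/C; 33:G/C.
p = 2/34 = 0.058824.
d = −0.75 · ln(1 − (4/3)·0.058824) = −0.75 · ln(0.921568) = −0.75 · (-0.081679) = 0.0613.

0.0613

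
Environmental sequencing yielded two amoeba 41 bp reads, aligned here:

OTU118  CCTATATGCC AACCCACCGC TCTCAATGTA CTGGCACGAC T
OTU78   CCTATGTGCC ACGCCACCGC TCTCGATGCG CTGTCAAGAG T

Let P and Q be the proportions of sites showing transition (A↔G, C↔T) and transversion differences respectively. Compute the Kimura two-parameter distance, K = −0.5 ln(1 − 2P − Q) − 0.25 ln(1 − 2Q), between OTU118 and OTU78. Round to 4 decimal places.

Mismatches occur at site 6 (A/G, transition), site 12 (A/C, transversion), site 13 (C/G, transversion), site 25 (A/G, transition), site 29 (T/C, transition), site 30 (A/G, transition), site 34 (G/T, transversion), site 37 (C/A, transversion), site 40 (C/G, transversion).
Of the 9 differences, 4 transitions and 5 transversions over 41 sites: P = 4/41 = 0.097561, Q = 5/41 = 0.121951.
d = −0.5·ln(0.682927) − 0.25·ln(0.756098) = −0.5·(-0.381367) − 0.25·(-0.279584) = 0.2606.

0.2606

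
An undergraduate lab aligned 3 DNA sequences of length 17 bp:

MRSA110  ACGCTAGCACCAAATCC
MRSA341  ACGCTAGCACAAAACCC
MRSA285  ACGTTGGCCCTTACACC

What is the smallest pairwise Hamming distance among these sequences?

Pairwise Hamming distances:
  MRSA110 vs MRSA341: 2
  MRSA110 vs MRSA285: 7
  MRSA341 vs MRSA285: 7
The smallest is 2, between MRSA110 and MRSA341.

2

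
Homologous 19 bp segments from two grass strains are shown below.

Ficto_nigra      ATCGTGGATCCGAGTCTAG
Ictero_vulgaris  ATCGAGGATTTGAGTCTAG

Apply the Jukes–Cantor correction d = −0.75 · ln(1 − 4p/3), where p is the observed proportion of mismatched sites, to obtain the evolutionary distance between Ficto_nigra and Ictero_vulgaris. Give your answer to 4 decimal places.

0.1773

Mismatches occur at site 5 (T/A), site 10 (C/T), site 11 (C/T).
p = 3/19 = 0.157895.
d = −0.75 · ln(1 − (4/3)·0.157895) = −0.75 · ln(0.789473) = −0.75 · (-0.236390) = 0.1773.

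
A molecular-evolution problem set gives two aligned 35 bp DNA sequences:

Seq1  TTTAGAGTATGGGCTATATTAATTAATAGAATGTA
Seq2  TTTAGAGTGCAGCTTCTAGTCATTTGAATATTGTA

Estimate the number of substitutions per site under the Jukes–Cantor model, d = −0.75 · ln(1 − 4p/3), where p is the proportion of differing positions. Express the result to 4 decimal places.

Differing sites — 9:A/G; 10:T/C; 11:G/A; 13:G/C; 14:C/T; 16:A/C; 19:T/G; 21:A/C; 25:A/T; 26:A/G; 27:T/A; 29:G/T; 31:A/T.
p = 13/35 = 0.371429.
d = −0.75 · ln(1 − (4/3)·0.371429) = −0.75 · ln(0.504761) = −0.75 · (-0.683670) = 0.5128.

0.5128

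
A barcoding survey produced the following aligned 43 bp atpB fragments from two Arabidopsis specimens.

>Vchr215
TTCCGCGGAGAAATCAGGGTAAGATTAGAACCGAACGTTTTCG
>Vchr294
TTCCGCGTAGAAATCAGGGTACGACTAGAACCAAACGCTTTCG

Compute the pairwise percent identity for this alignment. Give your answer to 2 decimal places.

Differing sites — 8:G/T; 22:A/C; 25:T/C; 33:G/A; 38:T/C.
38 of the 43 sites match, so the percent identity is 38/43 × 100 = 88.37%.

88.37%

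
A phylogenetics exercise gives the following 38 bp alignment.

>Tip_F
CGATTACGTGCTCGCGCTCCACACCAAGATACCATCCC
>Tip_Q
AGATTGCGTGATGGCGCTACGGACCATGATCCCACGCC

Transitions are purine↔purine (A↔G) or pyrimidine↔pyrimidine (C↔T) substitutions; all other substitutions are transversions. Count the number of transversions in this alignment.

Differing sites — 1:C/A (Tv); 6:A/G (Ti); 11:C/A (Tv); 13:C/G (Tv); 19:C/A (Tv); 21:A/G (Ti); 22:C/G (Tv); 27:A/T (Tv); 31:A/C (Tv); 35:T/C (Ti); 36:C/G (Tv).
Of the 11 differences, 3 transitions and 8 transversions, so the answer is 8.

8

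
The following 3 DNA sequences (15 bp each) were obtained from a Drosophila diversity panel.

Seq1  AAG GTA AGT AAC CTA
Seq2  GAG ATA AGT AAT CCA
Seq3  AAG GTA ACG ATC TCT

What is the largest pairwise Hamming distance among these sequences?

8

Pairwise Hamming distances:
  Seq1 vs Seq2: 4
  Seq1 vs Seq3: 6
  Seq2 vs Seq3: 8
The largest is 8, between Seq2 and Seq3.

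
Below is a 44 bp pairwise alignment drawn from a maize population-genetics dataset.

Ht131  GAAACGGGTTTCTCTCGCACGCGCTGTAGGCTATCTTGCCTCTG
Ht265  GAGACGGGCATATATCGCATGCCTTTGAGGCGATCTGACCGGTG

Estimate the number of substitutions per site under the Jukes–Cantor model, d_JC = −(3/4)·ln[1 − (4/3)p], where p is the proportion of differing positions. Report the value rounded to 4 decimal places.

Differing sites — 3:A/G; 9:T/C; 10:T/A; 12:C/A; 14:C/A; 20:C/T; 23:G/C; 24:C/T; 26:G/T; 27:T/G; 32:T/G; 37:T/G; 38:G/A; 41:T/G; 42:C/G.
p = 15/44 = 0.340909.
d = −0.75 · ln(1 − (4/3)·0.340909) = −0.75 · ln(0.545455) = −0.75 · (-0.606135) = 0.4546.

0.4546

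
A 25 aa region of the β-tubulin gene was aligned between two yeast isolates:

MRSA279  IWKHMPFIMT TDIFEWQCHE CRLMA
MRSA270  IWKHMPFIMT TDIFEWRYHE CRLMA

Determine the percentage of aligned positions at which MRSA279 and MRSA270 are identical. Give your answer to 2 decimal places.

Differing sites — 17:Q/R; 18:C/Y.
23 of the 25 sites match, so the percent identity is 23/25 × 100 = 92.00%.

92.00%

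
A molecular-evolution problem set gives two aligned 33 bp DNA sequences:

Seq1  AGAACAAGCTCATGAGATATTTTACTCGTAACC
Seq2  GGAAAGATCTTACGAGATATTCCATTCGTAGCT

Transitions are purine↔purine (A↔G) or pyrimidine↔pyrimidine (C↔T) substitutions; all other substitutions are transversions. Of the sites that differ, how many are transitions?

9

Differing sites — 1:A/G (Ti); 5:C/A (Tv); 6:A/G (Ti); 8:G/T (Tv); 11:C/T (Ti); 13:T/C (Ti); 22:T/C (Ti); 23:T/C (Ti); 25:C/T (Ti); 31:A/G (Ti); 33:C/T (Ti).
Of the 11 differences, 9 transitions and 2 transversions, so the answer is 9.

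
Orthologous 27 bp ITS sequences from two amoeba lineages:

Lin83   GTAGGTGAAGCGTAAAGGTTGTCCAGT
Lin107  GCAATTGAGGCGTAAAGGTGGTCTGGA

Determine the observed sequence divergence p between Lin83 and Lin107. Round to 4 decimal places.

Mismatches occur at site 2 (T→C), site 4 (G→A), site 5 (G→T), site 9 (A→G), site 20 (T→G), site 24 (C→T), site 25 (A→G), site 27 (T→A).
There are 8 differences over 27 sites, so p = 8/27 = 0.2963.

0.2963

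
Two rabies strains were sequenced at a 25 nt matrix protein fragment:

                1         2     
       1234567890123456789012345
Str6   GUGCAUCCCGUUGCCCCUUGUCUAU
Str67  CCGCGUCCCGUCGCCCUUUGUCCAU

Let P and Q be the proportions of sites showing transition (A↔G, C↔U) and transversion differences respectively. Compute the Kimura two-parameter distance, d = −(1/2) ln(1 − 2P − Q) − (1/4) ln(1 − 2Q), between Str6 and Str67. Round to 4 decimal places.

Mismatches occur at site 1 (G/C, transversion), site 2 (U/C, transition), site 5 (A/G, transition), site 12 (U/C, transition), site 17 (C/U, transition), site 23 (U/C, transition).
Of the 6 differences, 5 transitions and 1 transversion over 25 sites: P = 5/25 = 0.200000, Q = 1/25 = 0.040000.
d = −0.5·ln(0.560000) − 0.25·ln(0.920000) = −0.5·(-0.579818) − 0.25·(-0.083382) = 0.3108.

0.3108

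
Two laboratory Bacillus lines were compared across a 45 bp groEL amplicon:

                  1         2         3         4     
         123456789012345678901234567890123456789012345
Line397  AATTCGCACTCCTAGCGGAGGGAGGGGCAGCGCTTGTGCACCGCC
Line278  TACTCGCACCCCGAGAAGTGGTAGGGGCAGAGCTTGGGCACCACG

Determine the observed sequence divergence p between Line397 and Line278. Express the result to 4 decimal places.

0.2667

Differing sites — 1:A/T; 3:T/C; 10:T/C; 13:T/G; 16:C/A; 17:G/A; 19:A/T; 22:G/T; 31:C/A; 37:T/G; 43:G/A; 45:C/G.
There are 12 differences over 45 sites, so p = 12/45 = 0.2667.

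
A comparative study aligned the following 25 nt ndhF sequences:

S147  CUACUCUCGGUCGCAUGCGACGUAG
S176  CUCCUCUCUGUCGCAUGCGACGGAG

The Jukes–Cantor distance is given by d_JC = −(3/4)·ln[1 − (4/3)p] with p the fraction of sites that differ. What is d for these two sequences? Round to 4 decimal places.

0.1308

The sequences differ at positions 3 (A/C), 9 (G/U), 23 (U/G).
p = 3/25 = 0.120000.
d = −0.75 · ln(1 − (4/3)·0.120000) = −0.75 · ln(0.840000) = −0.75 · (-0.174353) = 0.1308.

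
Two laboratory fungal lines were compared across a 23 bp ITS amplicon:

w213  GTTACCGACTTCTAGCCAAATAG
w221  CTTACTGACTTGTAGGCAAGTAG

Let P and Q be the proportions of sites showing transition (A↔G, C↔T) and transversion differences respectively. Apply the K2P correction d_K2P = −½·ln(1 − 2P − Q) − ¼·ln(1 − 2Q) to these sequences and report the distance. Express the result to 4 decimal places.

0.2570

The sequences differ at positions 1 (G/C, transversion), 6 (C/T, transition), 12 (C/G, transversion), 16 (C/G, transversion), 20 (A/G, transition).
Of the 5 differences, 2 transitions and 3 transversions over 23 sites: P = 2/23 = 0.086957, Q = 3/23 = 0.130435.
d = −0.5·ln(0.695651) − 0.25·ln(0.739130) = −0.5·(-0.362907) − 0.25·(-0.302281) = 0.2570.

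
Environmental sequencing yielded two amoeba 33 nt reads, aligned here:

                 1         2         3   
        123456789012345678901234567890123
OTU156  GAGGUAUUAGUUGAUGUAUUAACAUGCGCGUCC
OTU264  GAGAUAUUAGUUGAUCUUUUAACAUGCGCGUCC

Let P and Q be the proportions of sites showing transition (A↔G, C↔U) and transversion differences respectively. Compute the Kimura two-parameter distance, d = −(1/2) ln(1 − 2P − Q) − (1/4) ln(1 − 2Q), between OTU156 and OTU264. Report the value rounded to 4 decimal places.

The sequences differ at positions 4 (G/A, transition), 16 (G/C, transversion), 18 (A/U, transversion).
Of the 3 differences, 1 transition and 2 transversions over 33 sites: P = 1/33 = 0.030303, Q = 2/33 = 0.060606.
d = −0.5·ln(0.878788) − 0.25·ln(0.878788) = −0.5·(-0.129212) − 0.25·(-0.129212) = 0.0969.

0.0969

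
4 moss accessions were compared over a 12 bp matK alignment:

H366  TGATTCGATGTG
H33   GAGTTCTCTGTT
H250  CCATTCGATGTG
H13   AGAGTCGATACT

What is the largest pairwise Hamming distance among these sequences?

8

Pairwise Hamming distances:
  H366 vs H33: 6
  H366 vs H250: 2
  H366 vs H13: 5
  H33 vs H250: 6
  H33 vs H13: 8
  H250 vs H13: 6
The largest is 8, between H33 and H13.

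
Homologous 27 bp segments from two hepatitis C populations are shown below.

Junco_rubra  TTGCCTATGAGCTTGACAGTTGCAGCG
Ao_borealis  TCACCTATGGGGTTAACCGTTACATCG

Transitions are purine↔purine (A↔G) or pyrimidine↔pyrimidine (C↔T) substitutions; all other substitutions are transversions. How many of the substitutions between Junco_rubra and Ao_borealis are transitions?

The sequences differ at positions 2 (T/C, transition), 3 (G/A, transition), 10 (A/G, transition), 12 (C/G, transversion), 15 (G/A, transition), 18 (A/C, transversion), 22 (G/A, transition), 25 (G/T, transversion).
Of the 8 differences, 5 transitions and 3 transversions, so the answer is 5.

5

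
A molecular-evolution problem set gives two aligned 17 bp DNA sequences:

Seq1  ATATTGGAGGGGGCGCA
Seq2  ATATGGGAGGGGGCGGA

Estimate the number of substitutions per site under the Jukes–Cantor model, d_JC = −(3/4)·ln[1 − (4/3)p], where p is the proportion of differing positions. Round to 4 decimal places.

The sequences differ at positions 5 (T/G), 16 (C/G).
p = 2/17 = 0.117647.
d = −0.75 · ln(1 − (4/3)·0.117647) = −0.75 · ln(0.843137) = −0.75 · (-0.170626) = 0.1280.

0.1280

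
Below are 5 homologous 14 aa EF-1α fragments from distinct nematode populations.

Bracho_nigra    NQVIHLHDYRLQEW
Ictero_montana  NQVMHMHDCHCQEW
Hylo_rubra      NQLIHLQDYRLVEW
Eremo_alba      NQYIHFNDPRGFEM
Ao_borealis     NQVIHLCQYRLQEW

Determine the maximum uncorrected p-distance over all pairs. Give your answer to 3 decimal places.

Pairwise Hamming distances:
  Bracho_nigra vs Ictero_montana: 5
  Bracho_nigra vs Hylo_rubra: 3
  Bracho_nigra vs Eremo_alba: 7
  Bracho_nigra vs Ao_borealis: 2
  Ictero_montana vs Hylo_rubra: 8
  Ictero_montana vs Eremo_alba: 9
  Ictero_montana vs Ao_borealis: 7
  Hylo_rubra vs Eremo_alba: 7
  Hylo_rubra vs Ao_borealis: 4
  Eremo_alba vs Ao_borealis: 8
The largest is 9 mismatches, between Ictero_montana and Eremo_alba; p = 9/14 = 0.643.

0.643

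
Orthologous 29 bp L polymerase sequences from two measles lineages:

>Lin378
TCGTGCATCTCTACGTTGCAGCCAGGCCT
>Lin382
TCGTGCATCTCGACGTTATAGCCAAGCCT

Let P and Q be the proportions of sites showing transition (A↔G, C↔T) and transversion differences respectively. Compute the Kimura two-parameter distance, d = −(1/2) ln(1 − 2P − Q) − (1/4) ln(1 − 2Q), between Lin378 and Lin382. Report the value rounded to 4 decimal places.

The sequences differ at positions 12 (T/G, transversion), 18 (G/A, transition), 19 (C/T, transition), 25 (G/A, transition).
Of the 4 differences, 3 transitions and 1 transversion over 29 sites: P = 3/29 = 0.103448, Q = 1/29 = 0.034483.
d = −0.5·ln(0.758621) − 0.25·ln(0.931034) = −0.5·(-0.276253) − 0.25·(-0.071459) = 0.1560.

0.1560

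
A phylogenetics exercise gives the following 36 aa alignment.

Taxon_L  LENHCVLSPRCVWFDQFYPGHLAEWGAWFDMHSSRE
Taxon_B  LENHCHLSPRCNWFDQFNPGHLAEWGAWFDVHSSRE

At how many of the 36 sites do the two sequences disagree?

4

Differing sites — 6:V/H; 12:V/N; 18:Y/N; 31:M/V.
That gives 4 mismatches out of 36 aligned sites, so the Hamming distance is 4.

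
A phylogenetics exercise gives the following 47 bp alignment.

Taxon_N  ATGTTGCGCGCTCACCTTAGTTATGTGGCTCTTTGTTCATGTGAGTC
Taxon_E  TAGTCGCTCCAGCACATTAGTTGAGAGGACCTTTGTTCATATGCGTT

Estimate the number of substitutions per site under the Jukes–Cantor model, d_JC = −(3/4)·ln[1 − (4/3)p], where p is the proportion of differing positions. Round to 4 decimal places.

The sequences differ at positions 1 (A/T), 2 (T/A), 5 (T/C), 8 (G/T), 10 (G/C), 11 (C/A), 12 (T/G), 16 (C/A), 23 (A/G), 24 (T/A), 26 (T/A), 29 (C/A), 30 (T/C), 41 (G/A), 44 (A/C), 47 (C/T).
p = 16/47 = 0.340426.
d = −0.75 · ln(1 − (4/3)·0.340426) = −0.75 · ln(0.546099) = −0.75 · (-0.604955) = 0.4537.

0.4537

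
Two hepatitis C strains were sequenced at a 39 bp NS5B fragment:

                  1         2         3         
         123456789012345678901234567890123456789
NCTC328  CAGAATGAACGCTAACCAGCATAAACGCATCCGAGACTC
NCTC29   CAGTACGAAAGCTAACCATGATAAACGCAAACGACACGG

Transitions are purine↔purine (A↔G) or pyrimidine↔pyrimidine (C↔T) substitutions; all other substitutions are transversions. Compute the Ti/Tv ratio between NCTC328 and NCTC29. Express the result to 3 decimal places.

0.111

The sequences differ at positions 4 (A/T, transversion), 6 (T/C, transition), 10 (C/A, transversion), 19 (G/T, transversion), 20 (C/G, transversion), 30 (T/A, transversion), 31 (C/A, transversion), 35 (G/C, transversion), 38 (T/G, transversion), 39 (C/G, transversion).
Of the 10 differences, 1 transition and 9 transversions, so Ti/Tv = 1/9 = 0.111.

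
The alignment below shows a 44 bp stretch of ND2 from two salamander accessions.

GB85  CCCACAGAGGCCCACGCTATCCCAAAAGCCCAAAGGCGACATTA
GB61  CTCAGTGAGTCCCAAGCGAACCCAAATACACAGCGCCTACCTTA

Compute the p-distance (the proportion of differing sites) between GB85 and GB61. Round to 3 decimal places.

0.341

Differing sites — 2:C/T; 5:C/G; 6:A/T; 10:G/T; 15:C/A; 18:T/G; 20:T/A; 27:A/T; 28:G/A; 30:C/A; 33:A/G; 34:A/C; 36:G/C; 38:G/T; 41:A/C.
There are 15 differences over 44 sites, so p = 15/44 = 0.341.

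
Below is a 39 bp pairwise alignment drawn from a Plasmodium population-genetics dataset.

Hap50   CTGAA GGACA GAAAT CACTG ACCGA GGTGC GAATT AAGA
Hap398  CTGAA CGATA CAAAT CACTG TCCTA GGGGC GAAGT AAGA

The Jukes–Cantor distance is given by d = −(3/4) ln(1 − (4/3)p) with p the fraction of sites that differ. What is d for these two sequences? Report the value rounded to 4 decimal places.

Differing sites — 6:G/C; 9:C/T; 11:G/C; 21:A/T; 24:G/T; 28:T/G; 34:T/G.
p = 7/39 = 0.179487.
d = −0.75 · ln(1 − (4/3)·0.179487) = −0.75 · ln(0.760684) = −0.75 · (-0.273537) = 0.2052.

0.2052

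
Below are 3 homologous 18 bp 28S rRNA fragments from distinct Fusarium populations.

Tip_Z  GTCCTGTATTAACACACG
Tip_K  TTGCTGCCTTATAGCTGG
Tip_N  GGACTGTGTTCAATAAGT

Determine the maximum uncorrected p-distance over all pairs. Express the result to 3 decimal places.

Pairwise Hamming distances:
  Tip_Z vs Tip_K: 9
  Tip_Z vs Tip_N: 9
  Tip_K vs Tip_N: 11
The largest is 11 mismatches, between Tip_K and Tip_N; p = 11/18 = 0.611.

0.611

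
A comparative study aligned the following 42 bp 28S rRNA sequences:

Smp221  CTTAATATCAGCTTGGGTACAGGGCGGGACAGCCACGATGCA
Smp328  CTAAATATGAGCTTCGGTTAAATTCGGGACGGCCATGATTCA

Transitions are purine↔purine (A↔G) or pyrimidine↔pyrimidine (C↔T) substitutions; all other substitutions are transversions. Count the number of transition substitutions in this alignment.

Differing sites — 3:T/A (Tv); 9:C/G (Tv); 15:G/C (Tv); 19:A/T (Tv); 20:C/A (Tv); 22:G/A (Ti); 23:G/T (Tv); 24:G/T (Tv); 31:A/G (Ti); 36:C/T (Ti); 40:G/T (Tv).
Of the 11 differences, 3 transitions and 8 transversions, so the answer is 3.

3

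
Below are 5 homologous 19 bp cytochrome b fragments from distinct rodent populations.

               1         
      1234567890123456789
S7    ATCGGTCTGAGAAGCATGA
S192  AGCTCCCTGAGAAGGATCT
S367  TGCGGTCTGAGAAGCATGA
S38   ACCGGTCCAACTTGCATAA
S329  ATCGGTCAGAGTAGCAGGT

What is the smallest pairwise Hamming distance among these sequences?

Pairwise Hamming distances:
  S7 vs S192: 7
  S7 vs S367: 2
  S7 vs S38: 7
  S7 vs S329: 4
  S192 vs S367: 7
  S192 vs S38: 12
  S192 vs S329: 9
  S367 vs S38: 8
  S367 vs S329: 6
  S38 vs S329: 8
The smallest is 2, between S7 and S367.

2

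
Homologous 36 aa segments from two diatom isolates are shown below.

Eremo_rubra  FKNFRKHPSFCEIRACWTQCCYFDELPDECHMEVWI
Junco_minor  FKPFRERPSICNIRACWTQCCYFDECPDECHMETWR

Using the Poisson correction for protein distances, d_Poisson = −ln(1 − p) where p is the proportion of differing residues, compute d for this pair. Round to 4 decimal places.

0.2513

Mismatches occur at site 3 (N→P), site 6 (K→E), site 7 (H→R), site 10 (F→I), site 12 (E→N), site 26 (L→C), site 34 (V→T), site 36 (I→R).
p = 8/36 = 0.222222.
d = −ln(1 − 0.222222) = −ln(0.777778) = 0.2513.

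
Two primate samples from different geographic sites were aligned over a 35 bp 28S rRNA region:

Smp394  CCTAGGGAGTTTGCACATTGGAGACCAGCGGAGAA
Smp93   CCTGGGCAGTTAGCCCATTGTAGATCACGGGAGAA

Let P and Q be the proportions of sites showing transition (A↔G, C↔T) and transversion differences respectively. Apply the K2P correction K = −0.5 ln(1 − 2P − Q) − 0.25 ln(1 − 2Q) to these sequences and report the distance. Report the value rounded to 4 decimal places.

0.2732

Mismatches occur at site 4 (A→G, transition), site 7 (G→C, transversion), site 12 (T→A, transversion), site 15 (A→C, transversion), site 21 (G→T, transversion), site 25 (C→T, transition), site 28 (G→C, transversion), site 29 (C→G, transversion).
Of the 8 differences, 2 transitions and 6 transversions over 35 sites: P = 2/35 = 0.057143, Q = 6/35 = 0.171429.
d = −0.5·ln(0.714285) − 0.25·ln(0.657142) = −0.5·(-0.336473) − 0.25·(-0.419855) = 0.2732.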